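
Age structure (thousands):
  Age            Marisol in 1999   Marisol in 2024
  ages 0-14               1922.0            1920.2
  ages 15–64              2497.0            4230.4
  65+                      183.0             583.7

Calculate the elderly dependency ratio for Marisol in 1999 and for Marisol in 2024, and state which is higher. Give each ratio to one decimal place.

Marisol in 1999: 7.3
Marisol in 2024: 13.8
Higher: Marisol in 2024

Marisol in 1999: 183.0 / 2497.0 × 100 = 7.3
Marisol in 2024: 583.7 / 4230.4 × 100 = 13.8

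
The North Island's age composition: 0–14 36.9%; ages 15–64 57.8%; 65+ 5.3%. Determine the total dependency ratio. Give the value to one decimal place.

Total dependency ratio = (36.9 + 5.3) / 57.8 × 100 = 42.2 / 57.8 × 100 = 73.0

Total dependency ratio: 73.0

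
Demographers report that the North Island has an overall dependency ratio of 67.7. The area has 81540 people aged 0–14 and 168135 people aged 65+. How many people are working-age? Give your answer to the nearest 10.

Total dependency ratio = (youth + elderly) / working-age × 100
67.7 = (81540 + 168135) / W × 100
⇒ 368800

Working-age: 368800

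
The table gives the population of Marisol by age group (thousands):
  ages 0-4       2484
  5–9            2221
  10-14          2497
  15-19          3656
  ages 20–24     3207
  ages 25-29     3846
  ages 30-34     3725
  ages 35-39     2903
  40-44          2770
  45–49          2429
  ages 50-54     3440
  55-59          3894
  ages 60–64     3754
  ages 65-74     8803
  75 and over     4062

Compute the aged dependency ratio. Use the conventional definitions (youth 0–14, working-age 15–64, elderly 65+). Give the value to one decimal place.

Old-age dependency ratio: 38.3

0–14: 2484 + 2221 + 2497 = 7202
15–64: 3656 + 3207 + 3846 + 3725 + 2903 + 2770 + 2429 + 3440 + 3894 + 3754 = 33624
65+: 8803 + 4062 = 12865
Old-age dependency ratio = 12865 / 33624 × 100 = 38.3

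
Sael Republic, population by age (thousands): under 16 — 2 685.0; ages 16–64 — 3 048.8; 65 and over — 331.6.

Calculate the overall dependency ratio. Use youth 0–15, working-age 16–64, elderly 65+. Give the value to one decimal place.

Total dependency ratio = (2 685.0 + 331.6) / 3 048.8 × 100 = 3 016.6 / 3 048.8 × 100 = 98.9

Total dependency ratio: 98.9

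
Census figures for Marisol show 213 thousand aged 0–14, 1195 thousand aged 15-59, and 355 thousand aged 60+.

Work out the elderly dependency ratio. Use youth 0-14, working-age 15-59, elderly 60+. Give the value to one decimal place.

Old-age dependency ratio = 355 / 1195 × 100 = 29.7

Old-age dependency ratio: 29.7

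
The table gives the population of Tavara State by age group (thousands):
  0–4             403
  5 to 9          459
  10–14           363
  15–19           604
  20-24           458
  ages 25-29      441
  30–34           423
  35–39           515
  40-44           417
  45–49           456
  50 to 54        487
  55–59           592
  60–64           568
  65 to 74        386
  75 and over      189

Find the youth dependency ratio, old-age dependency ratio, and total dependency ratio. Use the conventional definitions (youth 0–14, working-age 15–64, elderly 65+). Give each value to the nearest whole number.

Youth dependency ratio: 25
Old-age dependency ratio: 12
Total dependency ratio: 36

0–14: 403 + 459 + 363 = 1225
15–64: 604 + 458 + 441 + 423 + 515 + 417 + 456 + 487 + 592 + 568 = 4961
65+: 386 + 189 = 575
Youth dependency ratio = 1225 / 4961 × 100 = 25
Old-age dependency ratio = 575 / 4961 × 100 = 12
Total dependency ratio = (1225 + 575) / 4961 × 100 = 1800 / 4961 × 100 = 36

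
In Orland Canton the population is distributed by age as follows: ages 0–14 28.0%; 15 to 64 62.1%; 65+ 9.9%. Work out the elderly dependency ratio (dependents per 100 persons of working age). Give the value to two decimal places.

Old-age dependency ratio = 9.9 / 62.1 × 100 = 15.94

Old-age dependency ratio: 15.94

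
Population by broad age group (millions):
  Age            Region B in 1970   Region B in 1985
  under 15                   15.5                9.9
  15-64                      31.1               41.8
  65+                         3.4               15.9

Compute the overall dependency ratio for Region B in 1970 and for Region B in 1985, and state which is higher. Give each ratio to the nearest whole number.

Region B in 1970: 61
Region B in 1985: 62
Higher: Region B in 1985

Region B in 1970: (15.5 + 3.4) / 31.1 × 100 = 18.9 / 31.1 × 100 = 61
Region B in 1985: (9.9 + 15.9) / 41.8 × 100 = 25.8 / 41.8 × 100 = 62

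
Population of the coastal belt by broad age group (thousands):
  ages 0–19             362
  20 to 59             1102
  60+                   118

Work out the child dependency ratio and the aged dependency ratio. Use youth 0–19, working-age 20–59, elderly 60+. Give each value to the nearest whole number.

Youth dependency ratio: 33
Old-age dependency ratio: 11

Youth dependency ratio = 362 / 1102 × 100 = 33
Old-age dependency ratio = 118 / 1102 × 100 = 11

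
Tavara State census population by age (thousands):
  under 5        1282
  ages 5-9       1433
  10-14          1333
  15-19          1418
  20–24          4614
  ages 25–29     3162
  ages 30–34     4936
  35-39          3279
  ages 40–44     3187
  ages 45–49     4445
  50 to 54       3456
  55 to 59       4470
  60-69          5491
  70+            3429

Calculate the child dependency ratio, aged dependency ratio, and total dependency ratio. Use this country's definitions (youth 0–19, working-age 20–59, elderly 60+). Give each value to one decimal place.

Youth dependency ratio: 17.3
Old-age dependency ratio: 28.3
Total dependency ratio: 45.6

0–19: 1282 + 1433 + 1333 + 1418 = 5466
20–59: 4614 + 3162 + 4936 + 3279 + 3187 + 4445 + 3456 + 4470 = 31549
60+: 5491 + 3429 = 8920
Youth dependency ratio = 5466 / 31549 × 100 = 17.3
Old-age dependency ratio = 8920 / 31549 × 100 = 28.3
Total dependency ratio = (5466 + 8920) / 31549 × 100 = 14386 / 31549 × 100 = 45.6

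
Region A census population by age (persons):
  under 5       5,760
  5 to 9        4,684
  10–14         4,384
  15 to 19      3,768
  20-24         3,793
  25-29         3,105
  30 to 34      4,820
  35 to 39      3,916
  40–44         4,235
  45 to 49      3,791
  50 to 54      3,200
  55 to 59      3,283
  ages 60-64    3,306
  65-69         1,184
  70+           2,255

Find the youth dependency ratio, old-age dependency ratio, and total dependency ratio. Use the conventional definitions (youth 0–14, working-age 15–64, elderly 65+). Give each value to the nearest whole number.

Youth dependency ratio: 40
Old-age dependency ratio: 9
Total dependency ratio: 49

0–14: 5,760 + 4,684 + 4,384 = 14,828
15–64: 3,768 + 3,793 + 3,105 + 4,820 + 3,916 + 4,235 + 3,791 + 3,200 + 3,283 + 3,306 = 37,217
65+: 1,184 + 2,255 = 3,439
Youth dependency ratio = 14,828 / 37,217 × 100 = 40
Old-age dependency ratio = 3,439 / 37,217 × 100 = 9
Total dependency ratio = (14,828 + 3,439) / 37,217 × 100 = 18,267 / 37,217 × 100 = 49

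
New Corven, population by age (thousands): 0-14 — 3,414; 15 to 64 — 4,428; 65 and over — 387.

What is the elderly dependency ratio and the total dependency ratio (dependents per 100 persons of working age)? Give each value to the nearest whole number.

Old-age dependency ratio: 9
Total dependency ratio: 86

Old-age dependency ratio = 387 / 4,428 × 100 = 9
Total dependency ratio = (3,414 + 387) / 4,428 × 100 = 3,801 / 4,428 × 100 = 86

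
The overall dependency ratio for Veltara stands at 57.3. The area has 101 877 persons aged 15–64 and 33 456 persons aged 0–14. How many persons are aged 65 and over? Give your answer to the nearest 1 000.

Aged 65 and over: 25 000

Total dependency ratio = (youth + elderly) / working-age × 100
57.3 = (33 456 + E) / 101 877 × 100
⇒ 25 000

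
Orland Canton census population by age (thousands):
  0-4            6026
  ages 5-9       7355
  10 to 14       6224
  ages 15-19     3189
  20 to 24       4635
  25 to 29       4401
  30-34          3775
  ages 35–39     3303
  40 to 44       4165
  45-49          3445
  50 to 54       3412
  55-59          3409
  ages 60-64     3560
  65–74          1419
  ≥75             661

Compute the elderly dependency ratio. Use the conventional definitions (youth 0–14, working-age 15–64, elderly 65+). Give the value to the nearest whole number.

Old-age dependency ratio: 6

0–14: 6026 + 7355 + 6224 = 19605
15–64: 3189 + 4635 + 4401 + 3775 + 3303 + 4165 + 3445 + 3412 + 3409 + 3560 = 37294
65+: 1419 + 661 = 2080
Old-age dependency ratio = 2080 / 37294 × 100 = 6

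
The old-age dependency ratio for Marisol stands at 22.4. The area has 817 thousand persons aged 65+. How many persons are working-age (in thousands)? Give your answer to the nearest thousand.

Working-age: 3 647

Old-age dependency ratio = elderly / working-age × 100
22.4 = 817 / W × 100
⇒ 3 647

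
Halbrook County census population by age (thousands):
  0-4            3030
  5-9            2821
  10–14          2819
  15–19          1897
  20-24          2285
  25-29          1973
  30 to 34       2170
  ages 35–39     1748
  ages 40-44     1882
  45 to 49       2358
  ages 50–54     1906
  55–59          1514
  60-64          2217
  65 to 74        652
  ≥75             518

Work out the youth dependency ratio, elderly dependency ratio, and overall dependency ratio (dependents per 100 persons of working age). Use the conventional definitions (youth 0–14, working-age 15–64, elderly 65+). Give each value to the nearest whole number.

Youth dependency ratio: 43
Old-age dependency ratio: 6
Total dependency ratio: 49

0–14: 3030 + 2821 + 2819 = 8670
15–64: 1897 + 2285 + 1973 + 2170 + 1748 + 1882 + 2358 + 1906 + 1514 + 2217 = 19950
65+: 652 + 518 = 1170
Youth dependency ratio = 8670 / 19950 × 100 = 43
Old-age dependency ratio = 1170 / 19950 × 100 = 6
Total dependency ratio = (8670 + 1170) / 19950 × 100 = 9840 / 19950 × 100 = 49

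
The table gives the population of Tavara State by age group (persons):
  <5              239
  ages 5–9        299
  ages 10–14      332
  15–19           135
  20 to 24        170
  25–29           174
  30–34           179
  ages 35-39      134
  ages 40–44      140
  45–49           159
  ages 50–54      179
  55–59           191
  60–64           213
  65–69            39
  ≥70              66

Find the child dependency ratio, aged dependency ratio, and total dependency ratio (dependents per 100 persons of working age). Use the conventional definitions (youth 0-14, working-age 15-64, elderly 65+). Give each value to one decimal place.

0–14: 239 + 299 + 332 = 870
15–64: 135 + 170 + 174 + 179 + 134 + 140 + 159 + 179 + 191 + 213 = 1674
65+: 39 + 66 = 105
Youth dependency ratio = 870 / 1674 × 100 = 52.0
Old-age dependency ratio = 105 / 1674 × 100 = 6.3
Total dependency ratio = (870 + 105) / 1674 × 100 = 975 / 1674 × 100 = 58.2

Youth dependency ratio: 52.0
Old-age dependency ratio: 6.3
Total dependency ratio: 58.2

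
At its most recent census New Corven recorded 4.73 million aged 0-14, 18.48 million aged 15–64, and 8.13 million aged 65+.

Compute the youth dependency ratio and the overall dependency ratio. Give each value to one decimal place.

Youth dependency ratio = 4.73 / 18.48 × 100 = 25.6
Total dependency ratio = (4.73 + 8.13) / 18.48 × 100 = 12.86 / 18.48 × 100 = 69.6

Youth dependency ratio: 25.6
Total dependency ratio: 69.6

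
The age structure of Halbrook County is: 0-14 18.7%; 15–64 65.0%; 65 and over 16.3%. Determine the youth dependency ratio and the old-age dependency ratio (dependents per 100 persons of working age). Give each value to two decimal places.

Youth dependency ratio = 18.7 / 65.0 × 100 = 28.77
Old-age dependency ratio = 16.3 / 65.0 × 100 = 25.08

Youth dependency ratio: 28.77
Old-age dependency ratio: 25.08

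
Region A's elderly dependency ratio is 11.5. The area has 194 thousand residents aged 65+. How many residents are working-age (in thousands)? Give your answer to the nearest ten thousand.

Working-age: 1,690

Old-age dependency ratio = elderly / working-age × 100
11.5 = 194 / W × 100
⇒ 1,690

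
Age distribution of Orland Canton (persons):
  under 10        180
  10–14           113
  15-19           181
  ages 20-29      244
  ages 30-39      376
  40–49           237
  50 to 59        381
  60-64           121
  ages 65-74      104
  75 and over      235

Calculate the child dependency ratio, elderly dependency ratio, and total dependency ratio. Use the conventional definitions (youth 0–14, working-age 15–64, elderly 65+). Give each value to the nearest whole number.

0–14: 180 + 113 = 293
15–64: 181 + 244 + 376 + 237 + 381 + 121 = 1 540
65+: 104 + 235 = 339
Youth dependency ratio = 293 / 1 540 × 100 = 19
Old-age dependency ratio = 339 / 1 540 × 100 = 22
Total dependency ratio = (293 + 339) / 1 540 × 100 = 632 / 1 540 × 100 = 41

Youth dependency ratio: 19
Old-age dependency ratio: 22
Total dependency ratio: 41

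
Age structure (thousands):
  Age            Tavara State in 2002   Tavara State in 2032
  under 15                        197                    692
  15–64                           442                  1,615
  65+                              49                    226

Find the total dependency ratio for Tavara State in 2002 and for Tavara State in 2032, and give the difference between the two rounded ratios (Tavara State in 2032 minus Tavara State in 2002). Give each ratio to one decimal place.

Tavara State in 2002: 55.7
Tavara State in 2032: 56.8
Difference: +1.1

Tavara State in 2002: (197 + 49) / 442 × 100 = 246 / 442 × 100 = 55.7
Tavara State in 2032: (692 + 226) / 1,615 × 100 = 918 / 1,615 × 100 = 56.8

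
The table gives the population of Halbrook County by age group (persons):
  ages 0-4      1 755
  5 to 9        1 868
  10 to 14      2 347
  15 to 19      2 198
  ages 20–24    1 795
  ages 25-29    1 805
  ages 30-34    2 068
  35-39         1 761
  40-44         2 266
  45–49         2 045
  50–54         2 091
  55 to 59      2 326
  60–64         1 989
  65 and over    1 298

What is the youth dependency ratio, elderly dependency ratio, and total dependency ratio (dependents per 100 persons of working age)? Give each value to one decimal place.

Youth dependency ratio: 29.3
Old-age dependency ratio: 6.4
Total dependency ratio: 35.7

0–14: 1 755 + 1 868 + 2 347 = 5 970
15–64: 2 198 + 1 795 + 1 805 + 2 068 + 1 761 + 2 266 + 2 045 + 2 091 + 2 326 + 1 989 = 20 344
65+: 1 298
Youth dependency ratio = 5 970 / 20 344 × 100 = 29.3
Old-age dependency ratio = 1 298 / 20 344 × 100 = 6.4
Total dependency ratio = (5 970 + 1 298) / 20 344 × 100 = 7 268 / 20 344 × 100 = 35.7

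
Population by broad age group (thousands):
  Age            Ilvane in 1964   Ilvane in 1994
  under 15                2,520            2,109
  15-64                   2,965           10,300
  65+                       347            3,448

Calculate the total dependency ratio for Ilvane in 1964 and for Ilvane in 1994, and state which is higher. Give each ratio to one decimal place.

Ilvane in 1964: 96.7
Ilvane in 1994: 54.0
Higher: Ilvane in 1964

Ilvane in 1964: (2,520 + 347) / 2,965 × 100 = 2,867 / 2,965 × 100 = 96.7
Ilvane in 1994: (2,109 + 3,448) / 10,300 × 100 = 5,557 / 10,300 × 100 = 54.0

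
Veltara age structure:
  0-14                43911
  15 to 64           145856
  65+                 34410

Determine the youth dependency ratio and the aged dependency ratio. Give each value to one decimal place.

Youth dependency ratio: 30.1
Old-age dependency ratio: 23.6

Youth dependency ratio = 43911 / 145856 × 100 = 30.1
Old-age dependency ratio = 34410 / 145856 × 100 = 23.6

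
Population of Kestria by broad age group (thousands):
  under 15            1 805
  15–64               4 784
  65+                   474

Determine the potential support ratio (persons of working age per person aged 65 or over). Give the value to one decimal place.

Potential support ratio = 4 784 / 474 = 10.1

Potential support ratio: 10.1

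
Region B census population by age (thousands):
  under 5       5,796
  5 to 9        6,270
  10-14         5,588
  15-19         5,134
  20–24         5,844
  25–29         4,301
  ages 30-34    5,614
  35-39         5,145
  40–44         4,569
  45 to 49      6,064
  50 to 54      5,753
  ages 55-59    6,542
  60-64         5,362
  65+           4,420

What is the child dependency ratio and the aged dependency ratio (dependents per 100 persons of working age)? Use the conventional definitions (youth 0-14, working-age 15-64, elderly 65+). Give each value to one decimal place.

0–14: 5,796 + 6,270 + 5,588 = 17,654
15–64: 5,134 + 5,844 + 4,301 + 5,614 + 5,145 + 4,569 + 6,064 + 5,753 + 6,542 + 5,362 = 54,328
65+: 4,420
Youth dependency ratio = 17,654 / 54,328 × 100 = 32.5
Old-age dependency ratio = 4,420 / 54,328 × 100 = 8.1

Youth dependency ratio: 32.5
Old-age dependency ratio: 8.1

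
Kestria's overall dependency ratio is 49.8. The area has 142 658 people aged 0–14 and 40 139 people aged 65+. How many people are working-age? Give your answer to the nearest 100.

Working-age: 367 100

Total dependency ratio = (youth + elderly) / working-age × 100
49.8 = (142 658 + 40 139) / W × 100
⇒ 367 100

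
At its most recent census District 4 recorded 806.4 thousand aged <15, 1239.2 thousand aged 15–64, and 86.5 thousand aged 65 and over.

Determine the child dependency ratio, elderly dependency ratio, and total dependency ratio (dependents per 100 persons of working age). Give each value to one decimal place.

Youth dependency ratio = 806.4 / 1239.2 × 100 = 65.1
Old-age dependency ratio = 86.5 / 1239.2 × 100 = 7.0
Total dependency ratio = (806.4 + 86.5) / 1239.2 × 100 = 892.9 / 1239.2 × 100 = 72.1

Youth dependency ratio: 65.1
Old-age dependency ratio: 7.0
Total dependency ratio: 72.1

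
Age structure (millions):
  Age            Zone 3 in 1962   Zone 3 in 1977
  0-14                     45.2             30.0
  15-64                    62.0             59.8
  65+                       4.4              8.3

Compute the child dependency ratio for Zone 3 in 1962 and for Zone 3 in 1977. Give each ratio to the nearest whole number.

Zone 3 in 1962: 45.2 / 62.0 × 100 = 73
Zone 3 in 1977: 30.0 / 59.8 × 100 = 50

Zone 3 in 1962: 73
Zone 3 in 1977: 50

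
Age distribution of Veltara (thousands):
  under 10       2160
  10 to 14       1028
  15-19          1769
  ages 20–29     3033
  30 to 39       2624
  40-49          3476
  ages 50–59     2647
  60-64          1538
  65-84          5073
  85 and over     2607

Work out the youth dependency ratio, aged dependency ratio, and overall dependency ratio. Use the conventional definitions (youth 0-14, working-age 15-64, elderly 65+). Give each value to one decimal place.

0–14: 2160 + 1028 = 3188
15–64: 1769 + 3033 + 2624 + 3476 + 2647 + 1538 = 15087
65+: 5073 + 2607 = 7680
Youth dependency ratio = 3188 / 15087 × 100 = 21.1
Old-age dependency ratio = 7680 / 15087 × 100 = 50.9
Total dependency ratio = (3188 + 7680) / 15087 × 100 = 10868 / 15087 × 100 = 72.0

Youth dependency ratio: 21.1
Old-age dependency ratio: 50.9
Total dependency ratio: 72.0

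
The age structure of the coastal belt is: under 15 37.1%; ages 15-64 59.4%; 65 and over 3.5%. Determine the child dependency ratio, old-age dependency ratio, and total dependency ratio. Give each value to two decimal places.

Youth dependency ratio = 37.1 / 59.4 × 100 = 62.46
Old-age dependency ratio = 3.5 / 59.4 × 100 = 5.89
Total dependency ratio = (37.1 + 3.5) / 59.4 × 100 = 40.6 / 59.4 × 100 = 68.35

Youth dependency ratio: 62.46
Old-age dependency ratio: 5.89
Total dependency ratio: 68.35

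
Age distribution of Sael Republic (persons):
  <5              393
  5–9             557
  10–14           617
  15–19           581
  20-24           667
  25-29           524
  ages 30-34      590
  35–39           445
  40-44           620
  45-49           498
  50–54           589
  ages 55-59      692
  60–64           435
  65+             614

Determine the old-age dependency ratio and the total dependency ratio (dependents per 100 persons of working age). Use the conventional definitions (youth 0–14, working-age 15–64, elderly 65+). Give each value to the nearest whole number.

Old-age dependency ratio: 11
Total dependency ratio: 39

0–14: 393 + 557 + 617 = 1567
15–64: 581 + 667 + 524 + 590 + 445 + 620 + 498 + 589 + 692 + 435 = 5641
65+: 614
Old-age dependency ratio = 614 / 5641 × 100 = 11
Total dependency ratio = (1567 + 614) / 5641 × 100 = 2181 / 5641 × 100 = 39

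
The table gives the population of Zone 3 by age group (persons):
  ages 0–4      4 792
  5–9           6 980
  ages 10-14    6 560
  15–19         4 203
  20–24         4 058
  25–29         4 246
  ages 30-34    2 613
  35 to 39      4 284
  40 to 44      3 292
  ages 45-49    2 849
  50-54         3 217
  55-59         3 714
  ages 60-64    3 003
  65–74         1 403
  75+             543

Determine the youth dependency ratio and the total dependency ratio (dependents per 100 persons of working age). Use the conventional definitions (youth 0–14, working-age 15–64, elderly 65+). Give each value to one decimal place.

Youth dependency ratio: 51.7
Total dependency ratio: 57.2

0–14: 4 792 + 6 980 + 6 560 = 18 332
15–64: 4 203 + 4 058 + 4 246 + 2 613 + 4 284 + 3 292 + 2 849 + 3 217 + 3 714 + 3 003 = 35 479
65+: 1 403 + 543 = 1 946
Youth dependency ratio = 18 332 / 35 479 × 100 = 51.7
Total dependency ratio = (18 332 + 1 946) / 35 479 × 100 = 20 278 / 35 479 × 100 = 57.2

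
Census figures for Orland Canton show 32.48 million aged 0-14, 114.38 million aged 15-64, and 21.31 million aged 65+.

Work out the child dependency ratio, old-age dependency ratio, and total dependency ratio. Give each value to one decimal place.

Youth dependency ratio = 32.48 / 114.38 × 100 = 28.4
Old-age dependency ratio = 21.31 / 114.38 × 100 = 18.6
Total dependency ratio = (32.48 + 21.31) / 114.38 × 100 = 53.79 / 114.38 × 100 = 47.0

Youth dependency ratio: 28.4
Old-age dependency ratio: 18.6
Total dependency ratio: 47.0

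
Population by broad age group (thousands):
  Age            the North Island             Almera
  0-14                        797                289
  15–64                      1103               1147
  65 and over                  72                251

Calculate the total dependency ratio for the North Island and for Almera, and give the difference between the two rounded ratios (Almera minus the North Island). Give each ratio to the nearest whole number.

the North Island: (797 + 72) / 1103 × 100 = 869 / 1103 × 100 = 79
Almera: (289 + 251) / 1147 × 100 = 540 / 1147 × 100 = 47

the North Island: 79
Almera: 47
Difference: -32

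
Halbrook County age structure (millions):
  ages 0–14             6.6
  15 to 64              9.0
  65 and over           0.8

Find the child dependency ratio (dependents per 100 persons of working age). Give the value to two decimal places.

Youth dependency ratio = 6.6 / 9.0 × 100 = 73.33

Youth dependency ratio: 73.33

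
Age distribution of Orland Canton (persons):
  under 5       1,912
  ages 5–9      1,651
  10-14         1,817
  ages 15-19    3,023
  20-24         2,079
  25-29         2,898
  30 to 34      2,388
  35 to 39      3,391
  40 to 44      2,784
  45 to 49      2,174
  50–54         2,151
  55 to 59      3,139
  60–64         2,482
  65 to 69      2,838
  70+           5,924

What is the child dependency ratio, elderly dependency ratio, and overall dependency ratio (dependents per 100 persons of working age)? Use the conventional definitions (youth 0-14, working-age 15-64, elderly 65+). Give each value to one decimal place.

0–14: 1,912 + 1,651 + 1,817 = 5,380
15–64: 3,023 + 2,079 + 2,898 + 2,388 + 3,391 + 2,784 + 2,174 + 2,151 + 3,139 + 2,482 = 26,509
65+: 2,838 + 5,924 = 8,762
Youth dependency ratio = 5,380 / 26,509 × 100 = 20.3
Old-age dependency ratio = 8,762 / 26,509 × 100 = 33.1
Total dependency ratio = (5,380 + 8,762) / 26,509 × 100 = 14,142 / 26,509 × 100 = 53.3

Youth dependency ratio: 20.3
Old-age dependency ratio: 33.1
Total dependency ratio: 53.3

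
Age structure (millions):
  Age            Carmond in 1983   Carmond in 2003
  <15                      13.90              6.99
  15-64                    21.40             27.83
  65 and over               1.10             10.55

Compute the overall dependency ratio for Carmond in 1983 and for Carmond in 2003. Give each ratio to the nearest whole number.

Carmond in 1983: (13.90 + 1.10) / 21.40 × 100 = 15.00 / 21.40 × 100 = 70
Carmond in 2003: (6.99 + 10.55) / 27.83 × 100 = 17.54 / 27.83 × 100 = 63

Carmond in 1983: 70
Carmond in 2003: 63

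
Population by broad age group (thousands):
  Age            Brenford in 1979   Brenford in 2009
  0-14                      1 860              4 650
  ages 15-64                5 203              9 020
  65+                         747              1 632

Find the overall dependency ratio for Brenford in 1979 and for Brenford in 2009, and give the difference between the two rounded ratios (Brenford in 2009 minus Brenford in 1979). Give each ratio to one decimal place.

Brenford in 1979: 50.1
Brenford in 2009: 69.6
Difference: +19.5

Brenford in 1979: (1 860 + 747) / 5 203 × 100 = 2 607 / 5 203 × 100 = 50.1
Brenford in 2009: (4 650 + 1 632) / 9 020 × 100 = 6 282 / 9 020 × 100 = 69.6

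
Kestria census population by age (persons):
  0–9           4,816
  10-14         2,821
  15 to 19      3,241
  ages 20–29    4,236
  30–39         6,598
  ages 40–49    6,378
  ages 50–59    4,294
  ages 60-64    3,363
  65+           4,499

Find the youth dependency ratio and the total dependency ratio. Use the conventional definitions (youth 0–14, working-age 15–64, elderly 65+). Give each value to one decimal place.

Youth dependency ratio: 27.2
Total dependency ratio: 43.2

0–14: 4,816 + 2,821 = 7,637
15–64: 3,241 + 4,236 + 6,598 + 6,378 + 4,294 + 3,363 = 28,110
65+: 4,499
Youth dependency ratio = 7,637 / 28,110 × 100 = 27.2
Total dependency ratio = (7,637 + 4,499) / 28,110 × 100 = 12,136 / 28,110 × 100 = 43.2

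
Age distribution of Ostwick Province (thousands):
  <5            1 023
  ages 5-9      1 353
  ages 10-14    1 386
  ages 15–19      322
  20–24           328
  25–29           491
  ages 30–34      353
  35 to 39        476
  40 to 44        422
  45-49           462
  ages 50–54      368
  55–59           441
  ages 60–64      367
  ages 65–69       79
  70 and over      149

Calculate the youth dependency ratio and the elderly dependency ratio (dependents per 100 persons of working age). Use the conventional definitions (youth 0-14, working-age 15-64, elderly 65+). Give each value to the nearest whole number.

Youth dependency ratio: 93
Old-age dependency ratio: 6

0–14: 1 023 + 1 353 + 1 386 = 3 762
15–64: 322 + 328 + 491 + 353 + 476 + 422 + 462 + 368 + 441 + 367 = 4 030
65+: 79 + 149 = 228
Youth dependency ratio = 3 762 / 4 030 × 100 = 93
Old-age dependency ratio = 228 / 4 030 × 100 = 6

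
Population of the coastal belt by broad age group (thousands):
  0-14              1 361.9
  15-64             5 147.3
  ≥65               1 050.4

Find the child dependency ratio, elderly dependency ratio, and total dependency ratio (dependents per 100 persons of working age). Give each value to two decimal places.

Youth dependency ratio = 1 361.9 / 5 147.3 × 100 = 26.46
Old-age dependency ratio = 1 050.4 / 5 147.3 × 100 = 20.41
Total dependency ratio = (1 361.9 + 1 050.4) / 5 147.3 × 100 = 2 412.3 / 5 147.3 × 100 = 46.87

Youth dependency ratio: 26.46
Old-age dependency ratio: 20.41
Total dependency ratio: 46.87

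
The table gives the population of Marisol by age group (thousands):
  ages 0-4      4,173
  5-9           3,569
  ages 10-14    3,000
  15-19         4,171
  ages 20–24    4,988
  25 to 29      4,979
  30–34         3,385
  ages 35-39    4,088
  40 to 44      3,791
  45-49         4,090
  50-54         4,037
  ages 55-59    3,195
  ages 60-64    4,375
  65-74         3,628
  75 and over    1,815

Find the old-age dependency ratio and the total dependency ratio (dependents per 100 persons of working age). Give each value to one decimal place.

0–14: 4,173 + 3,569 + 3,000 = 10,742
15–64: 4,171 + 4,988 + 4,979 + 3,385 + 4,088 + 3,791 + 4,090 + 4,037 + 3,195 + 4,375 = 41,099
65+: 3,628 + 1,815 = 5,443
Old-age dependency ratio = 5,443 / 41,099 × 100 = 13.2
Total dependency ratio = (10,742 + 5,443) / 41,099 × 100 = 16,185 / 41,099 × 100 = 39.4

Old-age dependency ratio: 13.2
Total dependency ratio: 39.4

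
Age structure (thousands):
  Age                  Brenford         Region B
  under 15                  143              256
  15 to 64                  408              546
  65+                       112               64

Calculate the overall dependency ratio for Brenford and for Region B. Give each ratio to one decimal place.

Brenford: 62.5
Region B: 58.6

Brenford: (143 + 112) / 408 × 100 = 255 / 408 × 100 = 62.5
Region B: (256 + 64) / 546 × 100 = 320 / 546 × 100 = 58.6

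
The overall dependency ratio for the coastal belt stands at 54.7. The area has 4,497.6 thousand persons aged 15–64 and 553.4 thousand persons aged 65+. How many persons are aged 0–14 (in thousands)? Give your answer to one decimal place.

Aged 0–14: 1,906.8

Total dependency ratio = (youth + elderly) / working-age × 100
54.7 = (Y + 553.4) / 4,497.6 × 100
⇒ 1,906.8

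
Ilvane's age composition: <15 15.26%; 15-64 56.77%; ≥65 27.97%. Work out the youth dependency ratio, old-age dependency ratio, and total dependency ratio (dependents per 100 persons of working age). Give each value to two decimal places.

Youth dependency ratio = 15.26 / 56.77 × 100 = 26.88
Old-age dependency ratio = 27.97 / 56.77 × 100 = 49.27
Total dependency ratio = (15.26 + 27.97) / 56.77 × 100 = 43.23 / 56.77 × 100 = 76.15

Youth dependency ratio: 26.88
Old-age dependency ratio: 49.27
Total dependency ratio: 76.15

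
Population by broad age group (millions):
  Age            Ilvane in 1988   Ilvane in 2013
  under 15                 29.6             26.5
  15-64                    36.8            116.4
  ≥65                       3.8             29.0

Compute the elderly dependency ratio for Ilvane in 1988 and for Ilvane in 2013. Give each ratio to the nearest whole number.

Ilvane in 1988: 10
Ilvane in 2013: 25

Ilvane in 1988: 3.8 / 36.8 × 100 = 10
Ilvane in 2013: 29.0 / 116.4 × 100 = 25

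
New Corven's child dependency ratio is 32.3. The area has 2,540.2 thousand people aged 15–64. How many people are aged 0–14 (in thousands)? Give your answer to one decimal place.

Youth dependency ratio = youth / working-age × 100
32.3 = Y / 2,540.2 × 100
⇒ 820.5

Aged 0–14: 820.5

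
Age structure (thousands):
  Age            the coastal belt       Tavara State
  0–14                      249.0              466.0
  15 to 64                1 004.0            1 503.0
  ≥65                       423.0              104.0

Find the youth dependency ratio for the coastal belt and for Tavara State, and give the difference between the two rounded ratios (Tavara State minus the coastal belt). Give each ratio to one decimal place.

the coastal belt: 24.8
Tavara State: 31.0
Difference: +6.2

the coastal belt: 249.0 / 1 004.0 × 100 = 24.8
Tavara State: 466.0 / 1 503.0 × 100 = 31.0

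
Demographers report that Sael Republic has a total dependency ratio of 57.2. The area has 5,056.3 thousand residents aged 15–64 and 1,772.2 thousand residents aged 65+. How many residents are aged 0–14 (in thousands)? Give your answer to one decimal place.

Total dependency ratio = (youth + elderly) / working-age × 100
57.2 = (Y + 1,772.2) / 5,056.3 × 100
⇒ 1,120.0

Aged 0–14: 1,120.0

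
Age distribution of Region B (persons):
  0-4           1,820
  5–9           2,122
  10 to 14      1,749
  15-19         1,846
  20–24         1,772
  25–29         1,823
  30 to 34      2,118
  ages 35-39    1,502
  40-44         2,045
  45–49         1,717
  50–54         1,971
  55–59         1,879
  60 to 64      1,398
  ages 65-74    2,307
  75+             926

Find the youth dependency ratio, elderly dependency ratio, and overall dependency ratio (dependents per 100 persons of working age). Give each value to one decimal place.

0–14: 1,820 + 2,122 + 1,749 = 5,691
15–64: 1,846 + 1,772 + 1,823 + 2,118 + 1,502 + 2,045 + 1,717 + 1,971 + 1,879 + 1,398 = 18,071
65+: 2,307 + 926 = 3,233
Youth dependency ratio = 5,691 / 18,071 × 100 = 31.5
Old-age dependency ratio = 3,233 / 18,071 × 100 = 17.9
Total dependency ratio = (5,691 + 3,233) / 18,071 × 100 = 8,924 / 18,071 × 100 = 49.4

Youth dependency ratio: 31.5
Old-age dependency ratio: 17.9
Total dependency ratio: 49.4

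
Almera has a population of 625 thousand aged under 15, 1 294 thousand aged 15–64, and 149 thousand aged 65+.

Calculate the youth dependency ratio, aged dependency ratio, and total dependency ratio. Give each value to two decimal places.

Youth dependency ratio: 48.30
Old-age dependency ratio: 11.51
Total dependency ratio: 59.81

Youth dependency ratio = 625 / 1 294 × 100 = 48.30
Old-age dependency ratio = 149 / 1 294 × 100 = 11.51
Total dependency ratio = (625 + 149) / 1 294 × 100 = 774 / 1 294 × 100 = 59.81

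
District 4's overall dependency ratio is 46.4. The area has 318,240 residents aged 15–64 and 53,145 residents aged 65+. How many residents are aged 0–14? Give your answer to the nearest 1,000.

Total dependency ratio = (youth + elderly) / working-age × 100
46.4 = (Y + 53,145) / 318,240 × 100
⇒ 95,000

Aged 0–14: 95,000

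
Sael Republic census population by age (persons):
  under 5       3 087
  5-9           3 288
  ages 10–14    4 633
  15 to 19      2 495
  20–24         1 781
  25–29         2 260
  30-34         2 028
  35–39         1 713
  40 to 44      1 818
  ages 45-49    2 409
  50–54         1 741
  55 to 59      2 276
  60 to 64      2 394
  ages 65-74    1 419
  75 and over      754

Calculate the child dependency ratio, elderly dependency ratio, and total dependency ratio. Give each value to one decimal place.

Youth dependency ratio: 52.6
Old-age dependency ratio: 10.4
Total dependency ratio: 63.0

0–14: 3 087 + 3 288 + 4 633 = 11 008
15–64: 2 495 + 1 781 + 2 260 + 2 028 + 1 713 + 1 818 + 2 409 + 1 741 + 2 276 + 2 394 = 20 915
65+: 1 419 + 754 = 2 173
Youth dependency ratio = 11 008 / 20 915 × 100 = 52.6
Old-age dependency ratio = 2 173 / 20 915 × 100 = 10.4
Total dependency ratio = (11 008 + 2 173) / 20 915 × 100 = 13 181 / 20 915 × 100 = 63.0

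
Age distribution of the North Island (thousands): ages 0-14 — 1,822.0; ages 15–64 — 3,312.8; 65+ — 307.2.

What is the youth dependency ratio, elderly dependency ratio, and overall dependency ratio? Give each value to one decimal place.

Youth dependency ratio: 55.0
Old-age dependency ratio: 9.3
Total dependency ratio: 64.3

Youth dependency ratio = 1,822.0 / 3,312.8 × 100 = 55.0
Old-age dependency ratio = 307.2 / 3,312.8 × 100 = 9.3
Total dependency ratio = (1,822.0 + 307.2) / 3,312.8 × 100 = 2,129.2 / 3,312.8 × 100 = 64.3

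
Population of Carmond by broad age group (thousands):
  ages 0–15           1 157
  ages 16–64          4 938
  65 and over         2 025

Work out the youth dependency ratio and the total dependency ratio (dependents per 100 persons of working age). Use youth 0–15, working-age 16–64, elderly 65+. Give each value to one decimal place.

Youth dependency ratio: 23.4
Total dependency ratio: 64.4

Youth dependency ratio = 1 157 / 4 938 × 100 = 23.4
Total dependency ratio = (1 157 + 2 025) / 4 938 × 100 = 3 182 / 4 938 × 100 = 64.4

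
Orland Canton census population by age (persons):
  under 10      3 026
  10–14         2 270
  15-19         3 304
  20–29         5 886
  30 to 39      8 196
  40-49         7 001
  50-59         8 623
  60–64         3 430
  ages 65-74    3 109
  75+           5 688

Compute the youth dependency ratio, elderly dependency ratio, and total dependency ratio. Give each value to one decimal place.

0–14: 3 026 + 2 270 = 5 296
15–64: 3 304 + 5 886 + 8 196 + 7 001 + 8 623 + 3 430 = 36 440
65+: 3 109 + 5 688 = 8 797
Youth dependency ratio = 5 296 / 36 440 × 100 = 14.5
Old-age dependency ratio = 8 797 / 36 440 × 100 = 24.1
Total dependency ratio = (5 296 + 8 797) / 36 440 × 100 = 14 093 / 36 440 × 100 = 38.7

Youth dependency ratio: 14.5
Old-age dependency ratio: 24.1
Total dependency ratio: 38.7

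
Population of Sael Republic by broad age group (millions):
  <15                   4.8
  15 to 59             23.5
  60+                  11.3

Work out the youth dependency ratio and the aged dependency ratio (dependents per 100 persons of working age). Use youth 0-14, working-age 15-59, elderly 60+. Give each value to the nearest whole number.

Youth dependency ratio: 20
Old-age dependency ratio: 48

Youth dependency ratio = 4.8 / 23.5 × 100 = 20
Old-age dependency ratio = 11.3 / 23.5 × 100 = 48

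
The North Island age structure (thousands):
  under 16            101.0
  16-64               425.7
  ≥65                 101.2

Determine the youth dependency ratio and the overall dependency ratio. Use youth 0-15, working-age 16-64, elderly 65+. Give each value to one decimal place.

Youth dependency ratio: 23.7
Total dependency ratio: 47.5

Youth dependency ratio = 101.0 / 425.7 × 100 = 23.7
Total dependency ratio = (101.0 + 101.2) / 425.7 × 100 = 202.2 / 425.7 × 100 = 47.5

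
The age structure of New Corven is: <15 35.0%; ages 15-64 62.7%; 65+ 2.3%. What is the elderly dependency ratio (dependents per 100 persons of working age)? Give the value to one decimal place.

Old-age dependency ratio = 2.3 / 62.7 × 100 = 3.7

Old-age dependency ratio: 3.7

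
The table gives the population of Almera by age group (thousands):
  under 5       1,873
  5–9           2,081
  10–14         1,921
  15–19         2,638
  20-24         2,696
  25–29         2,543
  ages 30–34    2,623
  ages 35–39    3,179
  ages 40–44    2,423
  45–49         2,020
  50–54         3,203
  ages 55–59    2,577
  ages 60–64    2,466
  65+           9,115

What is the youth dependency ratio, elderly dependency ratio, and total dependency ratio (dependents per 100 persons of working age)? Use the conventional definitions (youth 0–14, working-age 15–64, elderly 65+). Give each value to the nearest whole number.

Youth dependency ratio: 22
Old-age dependency ratio: 35
Total dependency ratio: 57

0–14: 1,873 + 2,081 + 1,921 = 5,875
15–64: 2,638 + 2,696 + 2,543 + 2,623 + 3,179 + 2,423 + 2,020 + 3,203 + 2,577 + 2,466 = 26,368
65+: 9,115
Youth dependency ratio = 5,875 / 26,368 × 100 = 22
Old-age dependency ratio = 9,115 / 26,368 × 100 = 35
Total dependency ratio = (5,875 + 9,115) / 26,368 × 100 = 14,990 / 26,368 × 100 = 57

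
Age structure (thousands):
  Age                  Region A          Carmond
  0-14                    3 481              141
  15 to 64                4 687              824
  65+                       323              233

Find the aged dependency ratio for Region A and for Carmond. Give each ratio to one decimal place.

Region A: 323 / 4 687 × 100 = 6.9
Carmond: 233 / 824 × 100 = 28.3

Region A: 6.9
Carmond: 28.3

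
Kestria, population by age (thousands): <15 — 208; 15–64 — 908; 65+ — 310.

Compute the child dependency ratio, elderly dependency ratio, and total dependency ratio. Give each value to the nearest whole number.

Youth dependency ratio: 23
Old-age dependency ratio: 34
Total dependency ratio: 57

Youth dependency ratio = 208 / 908 × 100 = 23
Old-age dependency ratio = 310 / 908 × 100 = 34
Total dependency ratio = (208 + 310) / 908 × 100 = 518 / 908 × 100 = 57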